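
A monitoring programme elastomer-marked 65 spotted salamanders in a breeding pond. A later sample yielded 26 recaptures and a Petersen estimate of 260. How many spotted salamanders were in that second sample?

C = 104

From N = M·C/R: C = N·R / M = 260·26 / 65 = 6760 / 65 = 104.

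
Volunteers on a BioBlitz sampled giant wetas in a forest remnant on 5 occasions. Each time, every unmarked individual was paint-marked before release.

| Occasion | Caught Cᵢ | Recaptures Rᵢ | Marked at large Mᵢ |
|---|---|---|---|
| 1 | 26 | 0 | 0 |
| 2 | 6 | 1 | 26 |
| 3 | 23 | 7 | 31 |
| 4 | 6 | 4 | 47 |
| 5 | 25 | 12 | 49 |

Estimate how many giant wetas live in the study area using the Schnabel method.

Σ MᵢCᵢ = 0·26 + 26·6 + 31·23 + 47·6 + 49·25 = 0 + 156 + 713 + 282 + 1225 = 2376
Σ Rᵢ = 0 + 1 + 7 + 4 + 12 = 24
N̂ = 2376 / 24 = 99

N = 99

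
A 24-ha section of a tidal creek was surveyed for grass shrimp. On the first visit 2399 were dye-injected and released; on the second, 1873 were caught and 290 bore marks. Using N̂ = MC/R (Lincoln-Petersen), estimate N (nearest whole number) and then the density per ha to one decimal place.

density ≈ 645.6 grass shrimp per ha

N̂ = 2399·1873/290 = 4493327/290 ≈ 15494.2 → 15494
Density = N̂ / area = 15494 / 24 ≈ 645.58 → 645.6 per ha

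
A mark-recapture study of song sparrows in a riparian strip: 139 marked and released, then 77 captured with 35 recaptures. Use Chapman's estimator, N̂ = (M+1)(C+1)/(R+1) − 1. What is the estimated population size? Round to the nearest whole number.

N̂ = (139+1)(77+1)/(35+1) − 1 = 140·78/36 − 1
= 10920/36 − 1 ≈ 303.3 − 1 ≈ 302.3 → 302

N ≈ 302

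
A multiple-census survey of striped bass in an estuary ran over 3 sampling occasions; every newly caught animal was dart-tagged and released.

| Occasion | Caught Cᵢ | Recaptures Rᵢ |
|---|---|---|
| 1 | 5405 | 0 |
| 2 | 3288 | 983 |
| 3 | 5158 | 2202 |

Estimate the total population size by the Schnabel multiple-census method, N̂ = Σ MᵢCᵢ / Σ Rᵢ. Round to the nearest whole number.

Marked at large before each occasion: Mᵢ = Σⱼ<ᵢ (Cⱼ − Rⱼ) → M1=0, M2=5405, M3=7710
Σ MᵢCᵢ = 0·5405 + 5405·3288 + 7710·5158 = 0 + 17771640 + 39768180 = 57539820
Σ Rᵢ = 0 + 983 + 2202 = 3185
N̂ = 57539820 / 3185 ≈ 18065.9 → 18066

N ≈ 18,066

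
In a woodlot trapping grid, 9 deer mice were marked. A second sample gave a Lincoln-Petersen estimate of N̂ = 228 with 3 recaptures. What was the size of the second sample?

From N = M·C/R: C = N·R / M = 228·3 / 9 = 684 / 9 = 76.

C = 76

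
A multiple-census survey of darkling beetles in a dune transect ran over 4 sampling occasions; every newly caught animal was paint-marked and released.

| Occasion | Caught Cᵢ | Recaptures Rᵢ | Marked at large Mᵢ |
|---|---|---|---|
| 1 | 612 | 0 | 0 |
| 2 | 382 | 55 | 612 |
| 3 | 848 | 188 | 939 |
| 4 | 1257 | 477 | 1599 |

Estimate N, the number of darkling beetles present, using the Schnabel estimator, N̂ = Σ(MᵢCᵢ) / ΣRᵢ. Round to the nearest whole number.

Σ MᵢCᵢ = 0·612 + 612·382 + 939·848 + 1599·1257 = 0 + 233784 + 796272 + 2009943 = 3039999
Σ Rᵢ = 0 + 55 + 188 + 477 = 720
N̂ = 3039999 / 720 ≈ 4222.2 → 4222

N ≈ 4222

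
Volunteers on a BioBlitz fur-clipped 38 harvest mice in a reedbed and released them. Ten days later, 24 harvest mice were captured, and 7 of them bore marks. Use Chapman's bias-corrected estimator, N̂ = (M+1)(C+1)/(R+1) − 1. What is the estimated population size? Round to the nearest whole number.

N ≈ 121

N̂ = (38+1)(24+1)/(7+1) − 1 = 39·25/8 − 1
= 975/8 − 1 ≈ 121.9 − 1 ≈ 120.9 → 121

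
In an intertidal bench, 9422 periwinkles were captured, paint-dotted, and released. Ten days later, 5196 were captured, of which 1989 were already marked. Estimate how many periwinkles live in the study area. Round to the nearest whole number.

The marked fraction in the recapture sample should equal the marked fraction in the population: 1989/5196 = 9422/N.
N = (9422 × 5196) / 1989 = 48956712 / 1989 ≈ 24613.7 → 24614

N ≈ 24,614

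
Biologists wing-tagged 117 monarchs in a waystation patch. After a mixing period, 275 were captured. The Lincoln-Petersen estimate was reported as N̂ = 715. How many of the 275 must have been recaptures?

From N = M·C/R: R = M·C / N = 117·275 / 715 = 32175 / 715 = 45.

R = 45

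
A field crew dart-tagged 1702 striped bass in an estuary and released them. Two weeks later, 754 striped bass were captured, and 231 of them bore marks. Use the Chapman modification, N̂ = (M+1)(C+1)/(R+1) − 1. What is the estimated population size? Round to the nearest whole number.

N ≈ 5541

N̂ = (1702+1)(754+1)/(231+1) − 1 = 1703·755/232 − 1
= 1285765/232 − 1 ≈ 5542.1 − 1 ≈ 5541.1 → 5541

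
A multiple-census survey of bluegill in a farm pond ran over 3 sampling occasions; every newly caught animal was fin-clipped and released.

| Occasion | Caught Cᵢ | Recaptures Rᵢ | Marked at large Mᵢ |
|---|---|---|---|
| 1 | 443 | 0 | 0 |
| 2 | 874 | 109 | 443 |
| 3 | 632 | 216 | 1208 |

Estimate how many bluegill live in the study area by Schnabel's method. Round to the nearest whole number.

N ≈ 3540

Σ MᵢCᵢ = 0·443 + 443·874 + 1208·632 = 0 + 387182 + 763456 = 1150638
Σ Rᵢ = 0 + 109 + 216 = 325
N̂ = 1150638 / 325 ≈ 3540.4 → 3540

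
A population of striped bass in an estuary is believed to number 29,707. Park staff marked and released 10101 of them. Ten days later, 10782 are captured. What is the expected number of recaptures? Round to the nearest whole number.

expected recaptures ≈ 3666

Expected recaptures E[R] = M·C / N.
E[R] = 10101 × 10782 / 29707 = 108908982 / 29707 ≈ 3666.1 → 3666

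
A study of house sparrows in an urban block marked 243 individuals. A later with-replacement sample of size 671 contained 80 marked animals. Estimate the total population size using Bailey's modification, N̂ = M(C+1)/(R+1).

N = 2016

N̂ = 243·(671+1)/(80+1) = 243·672/81 = 163296/81 = 2016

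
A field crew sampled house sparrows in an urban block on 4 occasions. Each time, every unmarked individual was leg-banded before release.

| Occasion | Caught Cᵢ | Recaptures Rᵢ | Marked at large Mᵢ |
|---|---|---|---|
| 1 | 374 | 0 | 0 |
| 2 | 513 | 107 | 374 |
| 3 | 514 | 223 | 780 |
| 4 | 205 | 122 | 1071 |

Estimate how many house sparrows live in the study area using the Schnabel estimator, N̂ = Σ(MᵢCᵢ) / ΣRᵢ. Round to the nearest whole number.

N ≈ 1797

Σ MᵢCᵢ = 0·374 + 374·513 + 780·514 + 1071·205 = 0 + 191862 + 400920 + 219555 = 812337
Σ Rᵢ = 0 + 107 + 223 + 122 = 452
N̂ = 812337 / 452 ≈ 1797.2 → 1797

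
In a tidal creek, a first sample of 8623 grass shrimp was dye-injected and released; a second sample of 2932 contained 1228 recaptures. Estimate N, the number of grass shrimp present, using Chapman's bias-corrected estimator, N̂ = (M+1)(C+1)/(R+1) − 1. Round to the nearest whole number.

N̂ = (8623+1)(2932+1)/(1228+1) − 1 = 8624·2933/1229 − 1
= 25294192/1229 − 1 ≈ 20581.1 − 1 ≈ 20580.1 → 20580

N ≈ 20,580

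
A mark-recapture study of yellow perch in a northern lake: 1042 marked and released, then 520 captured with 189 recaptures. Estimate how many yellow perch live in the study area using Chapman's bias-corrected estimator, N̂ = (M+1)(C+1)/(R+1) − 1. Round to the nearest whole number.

N ≈ 2859

N̂ = (1042+1)(520+1)/(189+1) − 1 = 1043·521/190 − 1
= 543403/190 − 1 ≈ 2860.0 − 1 ≈ 2859.0 → 2859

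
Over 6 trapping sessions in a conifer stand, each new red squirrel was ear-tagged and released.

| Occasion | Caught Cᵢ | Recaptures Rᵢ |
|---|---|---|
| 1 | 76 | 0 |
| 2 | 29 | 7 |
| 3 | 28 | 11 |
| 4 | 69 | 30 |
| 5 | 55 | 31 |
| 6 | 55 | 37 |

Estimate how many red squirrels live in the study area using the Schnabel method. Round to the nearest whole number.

N ≈ 268

Marked at large before each occasion: Mᵢ = Σⱼ<ᵢ (Cⱼ − Rⱼ) → M1=0, M2=76, M3=98, M4=115, M5=154, M6=178
Σ MᵢCᵢ = 0·76 + 76·29 + 98·28 + 115·69 + 154·55 + 178·55 = 0 + 2204 + 2744 + 7935 + 8470 + 9790 = 31143
Σ Rᵢ = 0 + 7 + 11 + 30 + 31 + 37 = 116
N̂ = 31143 / 116 ≈ 268.47 → 268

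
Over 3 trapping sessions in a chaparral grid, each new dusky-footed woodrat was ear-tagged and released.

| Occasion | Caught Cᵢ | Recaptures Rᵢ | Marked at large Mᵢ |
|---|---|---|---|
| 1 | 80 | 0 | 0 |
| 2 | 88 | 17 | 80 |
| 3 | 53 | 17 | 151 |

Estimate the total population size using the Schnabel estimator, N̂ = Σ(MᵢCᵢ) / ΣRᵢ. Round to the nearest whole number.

Σ MᵢCᵢ = 0·80 + 80·88 + 151·53 = 0 + 7040 + 8003 = 15043
Σ Rᵢ = 0 + 17 + 17 = 34
N̂ = 15043 / 34 ≈ 442.4 → 442

N ≈ 442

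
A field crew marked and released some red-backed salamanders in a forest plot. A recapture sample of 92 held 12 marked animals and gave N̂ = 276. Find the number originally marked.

M = 36

From N = M·C/R: M = N·R / C = 276·12 / 92 = 3312 / 92 = 36.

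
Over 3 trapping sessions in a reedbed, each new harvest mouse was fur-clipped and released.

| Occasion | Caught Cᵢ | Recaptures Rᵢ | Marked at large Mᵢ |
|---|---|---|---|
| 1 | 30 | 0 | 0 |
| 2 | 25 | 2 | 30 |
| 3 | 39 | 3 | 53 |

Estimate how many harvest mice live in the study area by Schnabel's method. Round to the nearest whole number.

Σ MᵢCᵢ = 0·30 + 30·25 + 53·39 = 0 + 750 + 2067 = 2817
Σ Rᵢ = 0 + 2 + 3 = 5
N̂ = 2817 / 5 ≈ 563.4 → 563

N ≈ 563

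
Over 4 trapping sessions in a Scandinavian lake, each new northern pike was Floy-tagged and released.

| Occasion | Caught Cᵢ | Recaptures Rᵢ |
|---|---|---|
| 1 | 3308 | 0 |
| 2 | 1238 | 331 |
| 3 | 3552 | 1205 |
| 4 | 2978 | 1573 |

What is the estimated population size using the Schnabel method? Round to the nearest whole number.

N ≈ 12,418

Marked at large before each occasion: Mᵢ = Σⱼ<ᵢ (Cⱼ − Rⱼ) → M1=0, M2=3308, M3=4215, M4=6562
Σ MᵢCᵢ = 0·3308 + 3308·1238 + 4215·3552 + 6562·2978 = 0 + 4095304 + 14971680 + 19541636 = 38608620
Σ Rᵢ = 0 + 331 + 1205 + 1573 = 3109
N̂ = 38608620 / 3109 ≈ 12418.3 → 12418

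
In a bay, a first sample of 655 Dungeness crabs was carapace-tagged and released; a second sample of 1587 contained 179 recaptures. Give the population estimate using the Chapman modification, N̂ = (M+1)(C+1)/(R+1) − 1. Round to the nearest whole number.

N ≈ 5786

N̂ = (655+1)(1587+1)/(179+1) − 1 = 656·1588/180 − 1
= 1041728/180 − 1 ≈ 5787.4 − 1 ≈ 5786.4 → 5786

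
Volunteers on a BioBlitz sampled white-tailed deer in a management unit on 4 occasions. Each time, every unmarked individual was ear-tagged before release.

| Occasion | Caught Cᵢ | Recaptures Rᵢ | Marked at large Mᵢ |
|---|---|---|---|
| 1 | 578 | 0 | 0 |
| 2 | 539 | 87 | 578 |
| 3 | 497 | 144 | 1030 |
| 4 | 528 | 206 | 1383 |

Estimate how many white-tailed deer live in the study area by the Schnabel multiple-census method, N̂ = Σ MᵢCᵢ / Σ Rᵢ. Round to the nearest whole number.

Σ MᵢCᵢ = 0·578 + 578·539 + 1030·497 + 1383·528 = 0 + 311542 + 511910 + 730224 = 1553676
Σ Rᵢ = 0 + 87 + 144 + 206 = 437
N̂ = 1553676 / 437 ≈ 3555.3 → 3555

N ≈ 3555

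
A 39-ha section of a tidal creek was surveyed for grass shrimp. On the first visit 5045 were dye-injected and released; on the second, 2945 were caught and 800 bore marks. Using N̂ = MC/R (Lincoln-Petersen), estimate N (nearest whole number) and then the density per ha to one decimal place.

density ≈ 476.2 grass shrimp per ha

N̂ = 5045·2945/800 = 14857525/800 ≈ 18571.9 → 18572
Density = N̂ / area = 18572 / 39 ≈ 476.21 → 476.2 per ha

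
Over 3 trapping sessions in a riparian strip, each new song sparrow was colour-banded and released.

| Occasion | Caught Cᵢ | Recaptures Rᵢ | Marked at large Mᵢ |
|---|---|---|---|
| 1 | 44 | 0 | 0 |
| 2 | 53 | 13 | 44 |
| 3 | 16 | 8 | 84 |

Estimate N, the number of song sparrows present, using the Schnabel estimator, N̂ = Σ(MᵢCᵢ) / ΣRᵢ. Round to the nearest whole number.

Σ MᵢCᵢ = 0·44 + 44·53 + 84·16 = 0 + 2332 + 1344 = 3676
Σ Rᵢ = 0 + 13 + 8 = 21
N̂ = 3676 / 21 ≈ 175.0 → 175

N ≈ 175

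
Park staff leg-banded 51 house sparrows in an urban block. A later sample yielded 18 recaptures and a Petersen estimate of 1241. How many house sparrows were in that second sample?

From N = M·C/R: C = N·R / M = 1241·18 / 51 = 22338 / 51 = 438.

C = 438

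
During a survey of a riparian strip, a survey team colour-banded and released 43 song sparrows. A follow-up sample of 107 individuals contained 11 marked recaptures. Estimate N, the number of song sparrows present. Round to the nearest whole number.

N = (43 × 107) / 11 = 4601 / 11 ≈ 418.3 → 418

N ≈ 418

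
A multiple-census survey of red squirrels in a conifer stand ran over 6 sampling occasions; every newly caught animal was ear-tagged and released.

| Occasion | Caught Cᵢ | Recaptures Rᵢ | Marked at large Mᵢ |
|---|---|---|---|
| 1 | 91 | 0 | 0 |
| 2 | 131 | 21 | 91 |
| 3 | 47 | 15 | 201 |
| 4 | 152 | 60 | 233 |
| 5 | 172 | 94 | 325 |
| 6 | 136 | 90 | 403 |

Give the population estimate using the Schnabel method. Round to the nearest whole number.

N ≈ 598

Σ MᵢCᵢ = 0·91 + 91·131 + 201·47 + 233·152 + 325·172 + 403·136 = 0 + 11921 + 9447 + 35416 + 55900 + 54808 = 167492
Σ Rᵢ = 0 + 21 + 15 + 60 + 94 + 90 = 280
N̂ = 167492 / 280 ≈ 598.2 → 598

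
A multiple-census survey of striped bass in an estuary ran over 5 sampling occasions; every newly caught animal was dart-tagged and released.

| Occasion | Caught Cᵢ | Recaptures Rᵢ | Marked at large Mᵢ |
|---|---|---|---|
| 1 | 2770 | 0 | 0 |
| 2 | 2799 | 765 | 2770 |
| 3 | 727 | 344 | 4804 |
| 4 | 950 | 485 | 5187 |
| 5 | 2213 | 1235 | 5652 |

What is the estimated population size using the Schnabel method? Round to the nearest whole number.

N ≈ 10,138

Σ MᵢCᵢ = 0·2770 + 2770·2799 + 4804·727 + 5187·950 + 5652·2213 = 0 + 7753230 + 3492508 + 4927650 + 12507876 = 28681264
Σ Rᵢ = 0 + 765 + 344 + 485 + 1235 = 2829
N̂ = 28681264 / 2829 ≈ 10138.3 → 10138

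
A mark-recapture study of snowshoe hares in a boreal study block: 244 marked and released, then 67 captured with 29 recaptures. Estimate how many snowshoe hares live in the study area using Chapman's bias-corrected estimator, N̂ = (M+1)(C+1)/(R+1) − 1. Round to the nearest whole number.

N ≈ 554

N̂ = (244+1)(67+1)/(29+1) − 1 = 245·68/30 − 1
= 16660/30 − 1 ≈ 555.3 − 1 ≈ 554.3 → 554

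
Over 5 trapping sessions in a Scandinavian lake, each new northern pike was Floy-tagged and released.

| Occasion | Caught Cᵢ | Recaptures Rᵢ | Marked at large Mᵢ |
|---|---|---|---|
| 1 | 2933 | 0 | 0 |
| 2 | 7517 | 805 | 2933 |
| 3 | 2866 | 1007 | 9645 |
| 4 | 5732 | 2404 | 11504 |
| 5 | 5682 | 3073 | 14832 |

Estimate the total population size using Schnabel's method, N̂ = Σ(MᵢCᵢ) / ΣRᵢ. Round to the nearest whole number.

N ≈ 27,426

Σ MᵢCᵢ = 0·2933 + 2933·7517 + 9645·2866 + 11504·5732 + 14832·5682 = 0 + 22047361 + 27642570 + 65940928 + 84275424 = 199906283
Σ Rᵢ = 0 + 805 + 1007 + 2404 + 3073 = 7289
N̂ = 199906283 / 7289 ≈ 27425.7 → 27426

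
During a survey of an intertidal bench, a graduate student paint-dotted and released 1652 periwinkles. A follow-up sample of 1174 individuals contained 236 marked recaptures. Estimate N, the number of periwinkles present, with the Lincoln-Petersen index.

N = 8218

Lincoln-Petersen assumes M/N = R/C, so N = M·C / R.
N = (1652 × 1174) / 236 = 1939448 / 236 = 8218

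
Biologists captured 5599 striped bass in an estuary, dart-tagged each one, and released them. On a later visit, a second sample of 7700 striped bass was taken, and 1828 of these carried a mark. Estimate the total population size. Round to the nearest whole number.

N = (5599 × 7700) / 1828 = 43112300 / 1828 ≈ 23584.4 → 23584

N ≈ 23,584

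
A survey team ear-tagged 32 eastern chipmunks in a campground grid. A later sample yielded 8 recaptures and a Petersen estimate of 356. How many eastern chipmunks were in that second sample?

C = 89

From N = M·C/R: C = N·R / M = 356·8 / 32 = 2848 / 32 = 89.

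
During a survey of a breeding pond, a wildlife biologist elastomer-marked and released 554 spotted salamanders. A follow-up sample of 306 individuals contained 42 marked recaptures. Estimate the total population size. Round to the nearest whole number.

N ≈ 4036

N = (554 × 306) / 42 = 169524 / 42 ≈ 4036.3 → 4036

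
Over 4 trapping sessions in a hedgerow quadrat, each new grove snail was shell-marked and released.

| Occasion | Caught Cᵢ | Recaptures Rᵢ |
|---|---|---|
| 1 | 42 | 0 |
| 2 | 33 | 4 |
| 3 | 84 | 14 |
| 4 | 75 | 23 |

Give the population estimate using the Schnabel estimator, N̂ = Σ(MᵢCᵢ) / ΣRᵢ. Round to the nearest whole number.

Marked at large before each occasion: Mᵢ = Σⱼ<ᵢ (Cⱼ − Rⱼ) → M1=0, M2=42, M3=71, M4=141
Σ MᵢCᵢ = 0·42 + 42·33 + 71·84 + 141·75 = 0 + 1386 + 5964 + 10575 = 17925
Σ Rᵢ = 0 + 4 + 14 + 23 = 41
N̂ = 17925 / 41 ≈ 437.2 → 437

N ≈ 437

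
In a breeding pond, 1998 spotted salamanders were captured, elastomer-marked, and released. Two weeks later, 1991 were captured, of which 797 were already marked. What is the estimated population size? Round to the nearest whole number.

N = (1998 × 1991) / 797 = 3978018 / 797 ≈ 4991.2 → 4991

N ≈ 4991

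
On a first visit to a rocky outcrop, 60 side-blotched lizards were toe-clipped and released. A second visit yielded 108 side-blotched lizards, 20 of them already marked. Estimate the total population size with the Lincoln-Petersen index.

N = 324

N = (60 × 108) / 20 = 6480 / 20 = 324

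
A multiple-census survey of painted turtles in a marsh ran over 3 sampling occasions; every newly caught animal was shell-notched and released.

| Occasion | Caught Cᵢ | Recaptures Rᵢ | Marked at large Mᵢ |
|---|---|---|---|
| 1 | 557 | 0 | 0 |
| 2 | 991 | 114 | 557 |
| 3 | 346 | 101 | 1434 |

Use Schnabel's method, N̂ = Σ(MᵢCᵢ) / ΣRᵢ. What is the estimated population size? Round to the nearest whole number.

N ≈ 4875

Σ MᵢCᵢ = 0·557 + 557·991 + 1434·346 = 0 + 551987 + 496164 = 1048151
Σ Rᵢ = 0 + 114 + 101 = 215
N̂ = 1048151 / 215 ≈ 4875.1 → 4875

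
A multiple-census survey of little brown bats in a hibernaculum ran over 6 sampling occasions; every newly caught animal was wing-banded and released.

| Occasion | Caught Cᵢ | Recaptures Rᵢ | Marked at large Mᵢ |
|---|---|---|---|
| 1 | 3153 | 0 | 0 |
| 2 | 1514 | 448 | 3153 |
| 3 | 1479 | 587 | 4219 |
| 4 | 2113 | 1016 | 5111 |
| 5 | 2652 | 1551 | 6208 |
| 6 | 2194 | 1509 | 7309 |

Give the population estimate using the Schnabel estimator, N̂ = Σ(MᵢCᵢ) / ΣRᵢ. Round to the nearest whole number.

Σ MᵢCᵢ = 0·3153 + 3153·1514 + 4219·1479 + 5111·2113 + 6208·2652 + 7309·2194 = 0 + 4773642 + 6239901 + 10799543 + 16463616 + 16035946 = 54312648
Σ Rᵢ = 0 + 448 + 587 + 1016 + 1551 + 1509 = 5111
N̂ = 54312648 / 5111 ≈ 10626.6 → 10627

N ≈ 10,627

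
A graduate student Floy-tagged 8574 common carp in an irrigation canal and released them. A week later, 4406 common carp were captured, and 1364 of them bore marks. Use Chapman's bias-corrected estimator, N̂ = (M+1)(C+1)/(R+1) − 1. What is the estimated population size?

N = 27,684

N̂ = (8574+1)(4406+1)/(1364+1) − 1 = 8575·4407/1365 − 1
= 37790025/1365 − 1 = 27685 − 1 = 27684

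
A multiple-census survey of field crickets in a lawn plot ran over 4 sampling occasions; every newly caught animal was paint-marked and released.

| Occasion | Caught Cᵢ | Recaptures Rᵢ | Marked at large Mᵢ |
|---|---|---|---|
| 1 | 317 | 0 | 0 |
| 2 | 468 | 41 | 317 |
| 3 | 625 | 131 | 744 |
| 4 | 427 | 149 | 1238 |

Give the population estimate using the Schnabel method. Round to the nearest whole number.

Σ MᵢCᵢ = 0·317 + 317·468 + 744·625 + 1238·427 = 0 + 148356 + 465000 + 528626 = 1141982
Σ Rᵢ = 0 + 41 + 131 + 149 = 321
N̂ = 1141982 / 321 ≈ 3557.6 → 3558

N ≈ 3558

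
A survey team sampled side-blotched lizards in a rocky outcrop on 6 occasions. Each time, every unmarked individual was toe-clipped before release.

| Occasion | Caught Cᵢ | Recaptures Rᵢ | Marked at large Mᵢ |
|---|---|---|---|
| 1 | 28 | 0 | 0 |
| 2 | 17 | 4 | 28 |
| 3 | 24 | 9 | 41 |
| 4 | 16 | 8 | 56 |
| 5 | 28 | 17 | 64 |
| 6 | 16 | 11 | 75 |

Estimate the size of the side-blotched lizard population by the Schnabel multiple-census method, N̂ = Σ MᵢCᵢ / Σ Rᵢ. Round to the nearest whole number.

N ≈ 109

Σ MᵢCᵢ = 0·28 + 28·17 + 41·24 + 56·16 + 64·28 + 75·16 = 0 + 476 + 984 + 896 + 1792 + 1200 = 5348
Σ Rᵢ = 0 + 4 + 9 + 8 + 17 + 11 = 49
N̂ = 5348 / 49 ≈ 109.1 → 109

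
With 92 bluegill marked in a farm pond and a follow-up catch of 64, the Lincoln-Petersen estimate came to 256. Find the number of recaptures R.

R = 23

From N = M·C/R: R = M·C / N = 92·64 / 256 = 5888 / 256 = 23.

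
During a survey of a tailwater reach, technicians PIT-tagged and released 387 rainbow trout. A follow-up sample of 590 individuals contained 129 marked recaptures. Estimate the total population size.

The marked fraction in the recapture sample should equal the marked fraction in the population: 129/590 = 387/N.
N = (387 × 590) / 129 = 228330 / 129 = 1770

N = 1770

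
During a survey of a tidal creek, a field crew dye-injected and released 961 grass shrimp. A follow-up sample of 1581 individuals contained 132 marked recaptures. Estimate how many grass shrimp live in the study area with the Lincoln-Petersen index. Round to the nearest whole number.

N ≈ 11,510

N = (961 × 1581) / 132 = 1519341 / 132 ≈ 11510.2 → 11510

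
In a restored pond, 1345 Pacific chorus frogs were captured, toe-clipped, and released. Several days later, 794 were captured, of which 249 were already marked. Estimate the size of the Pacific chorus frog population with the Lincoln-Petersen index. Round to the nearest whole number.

Lincoln-Petersen assumes M/N = R/C, so N = M·C / R.
N = (1345 × 794) / 249 = 1067930 / 249 ≈ 4288.9 → 4289

N ≈ 4289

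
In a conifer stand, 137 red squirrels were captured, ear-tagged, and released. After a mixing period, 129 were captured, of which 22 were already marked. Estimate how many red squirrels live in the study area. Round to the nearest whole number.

N ≈ 803

N = (137 × 129) / 22 = 17673 / 22 ≈ 803.3 → 803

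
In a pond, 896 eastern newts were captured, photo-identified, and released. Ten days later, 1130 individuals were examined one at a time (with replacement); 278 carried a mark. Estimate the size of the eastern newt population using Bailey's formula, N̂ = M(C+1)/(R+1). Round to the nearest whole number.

N ≈ 3632

N̂ = 896·(1130+1)/(278+1) = 896·1131/279 = 1013376/279 ≈ 3632.2 → 3632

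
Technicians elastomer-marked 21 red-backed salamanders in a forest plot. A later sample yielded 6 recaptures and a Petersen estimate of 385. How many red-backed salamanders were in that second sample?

C = 110

From N = M·C/R: C = N·R / M = 385·6 / 21 = 2310 / 21 = 110.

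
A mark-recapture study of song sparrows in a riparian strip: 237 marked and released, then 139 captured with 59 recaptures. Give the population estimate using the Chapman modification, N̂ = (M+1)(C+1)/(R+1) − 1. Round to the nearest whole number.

N̂ = (237+1)(139+1)/(59+1) − 1 = 238·140/60 − 1
= 33320/60 − 1 ≈ 555.3 − 1 ≈ 554.3 → 554

N ≈ 554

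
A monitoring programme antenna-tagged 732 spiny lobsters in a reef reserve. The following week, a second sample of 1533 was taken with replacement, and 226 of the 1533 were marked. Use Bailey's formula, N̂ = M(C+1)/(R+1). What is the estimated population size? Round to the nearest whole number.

N ≈ 4947

N̂ = 732·(1533+1)/(226+1) = 732·1534/227 = 1122888/227 ≈ 4946.6 → 4947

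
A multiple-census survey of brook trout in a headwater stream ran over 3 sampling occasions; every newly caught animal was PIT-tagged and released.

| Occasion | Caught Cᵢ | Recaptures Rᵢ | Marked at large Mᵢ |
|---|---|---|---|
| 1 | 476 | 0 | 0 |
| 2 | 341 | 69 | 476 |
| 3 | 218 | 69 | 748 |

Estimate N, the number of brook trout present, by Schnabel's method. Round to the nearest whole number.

Σ MᵢCᵢ = 0·476 + 476·341 + 748·218 = 0 + 162316 + 163064 = 325380
Σ Rᵢ = 0 + 69 + 69 = 138
N̂ = 325380 / 138 ≈ 2357.8 → 2358

N ≈ 2358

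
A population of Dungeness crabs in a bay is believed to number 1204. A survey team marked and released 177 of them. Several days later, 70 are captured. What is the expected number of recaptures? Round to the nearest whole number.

The marked fraction of the population is 177/1204, so in a sample of 70 expect C·(M/N) marked.
E[R] = 177 × 70 / 1204 = 12390 / 1204 ≈ 10.3 → 10

expected recaptures ≈ 10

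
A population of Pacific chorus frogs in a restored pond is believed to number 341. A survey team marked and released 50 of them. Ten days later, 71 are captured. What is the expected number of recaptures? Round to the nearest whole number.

Expected recaptures E[R] = M·C / N.
E[R] = 50 × 71 / 341 = 3550 / 341 ≈ 10.4 → 10

expected recaptures ≈ 10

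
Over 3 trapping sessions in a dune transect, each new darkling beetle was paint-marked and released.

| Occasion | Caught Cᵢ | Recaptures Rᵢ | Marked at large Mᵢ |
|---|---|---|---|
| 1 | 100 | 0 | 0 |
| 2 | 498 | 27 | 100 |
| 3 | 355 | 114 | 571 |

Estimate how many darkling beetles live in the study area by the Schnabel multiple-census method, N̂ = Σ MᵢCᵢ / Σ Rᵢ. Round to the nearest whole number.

N ≈ 1791

Σ MᵢCᵢ = 0·100 + 100·498 + 571·355 = 0 + 49800 + 202705 = 252505
Σ Rᵢ = 0 + 27 + 114 = 141
N̂ = 252505 / 141 ≈ 1790.8 → 1791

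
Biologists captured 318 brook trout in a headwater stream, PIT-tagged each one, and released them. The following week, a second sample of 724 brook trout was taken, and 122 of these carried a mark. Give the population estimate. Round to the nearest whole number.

N = (318 × 724) / 122 = 230232 / 122 ≈ 1887.1 → 1887

N ≈ 1887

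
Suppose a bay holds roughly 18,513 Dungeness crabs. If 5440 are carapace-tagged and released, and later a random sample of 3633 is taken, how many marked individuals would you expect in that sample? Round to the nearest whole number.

expected recaptures ≈ 1068

The marked fraction of the population is 5440/18513, so in a sample of 3633 expect C·(M/N) marked.
E[R] = 5440 × 3633 / 18513 = 19763520 / 18513 ≈ 1067.5 → 1068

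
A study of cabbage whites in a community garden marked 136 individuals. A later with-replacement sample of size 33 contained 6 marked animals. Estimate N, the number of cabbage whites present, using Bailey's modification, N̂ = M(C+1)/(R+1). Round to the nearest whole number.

N ≈ 661

N̂ = 136·(33+1)/(6+1) = 136·34/7 = 4624/7 ≈ 660.6 → 661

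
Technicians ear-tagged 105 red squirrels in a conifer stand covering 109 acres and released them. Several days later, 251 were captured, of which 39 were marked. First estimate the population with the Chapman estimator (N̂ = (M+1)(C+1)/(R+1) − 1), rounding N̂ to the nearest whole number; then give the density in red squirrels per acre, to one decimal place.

density ≈ 6.1 red squirrels per acre

N̂ = 106·252/40 − 1 = 26712/40 − 1 ≈ 666.8 → 667
Density = N̂ / area = 667 / 109 ≈ 6.12 → 6.1 per acre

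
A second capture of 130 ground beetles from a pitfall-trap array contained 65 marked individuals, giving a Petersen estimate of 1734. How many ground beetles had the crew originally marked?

From N = M·C/R: M = N·R / C = 1734·65 / 130 = 112710 / 130 = 867.

M = 867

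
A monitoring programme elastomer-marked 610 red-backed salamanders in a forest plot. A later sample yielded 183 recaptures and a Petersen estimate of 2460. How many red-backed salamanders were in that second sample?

C = 738

From N = M·C/R: C = N·R / M = 2460·183 / 610 = 450180 / 610 = 738.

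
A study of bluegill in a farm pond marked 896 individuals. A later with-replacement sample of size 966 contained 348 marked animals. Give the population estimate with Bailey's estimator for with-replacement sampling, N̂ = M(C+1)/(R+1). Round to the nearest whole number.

N ≈ 2483

N̂ = 896·(966+1)/(348+1) = 896·967/349 = 866432/349 ≈ 2482.6 → 2483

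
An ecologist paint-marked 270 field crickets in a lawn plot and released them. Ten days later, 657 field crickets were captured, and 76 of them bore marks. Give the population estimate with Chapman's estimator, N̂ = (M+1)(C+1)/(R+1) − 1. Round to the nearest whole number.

N ≈ 2315

N̂ = (270+1)(657+1)/(76+1) − 1 = 271·658/77 − 1
= 178318/77 − 1 ≈ 2315.8 − 1 ≈ 2314.8 → 2315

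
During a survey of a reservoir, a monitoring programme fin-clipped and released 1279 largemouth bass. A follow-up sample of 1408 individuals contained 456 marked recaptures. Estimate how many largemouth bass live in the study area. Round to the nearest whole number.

N = (1279 × 1408) / 456 = 1800832 / 456 ≈ 3949.2 → 3949

N ≈ 3949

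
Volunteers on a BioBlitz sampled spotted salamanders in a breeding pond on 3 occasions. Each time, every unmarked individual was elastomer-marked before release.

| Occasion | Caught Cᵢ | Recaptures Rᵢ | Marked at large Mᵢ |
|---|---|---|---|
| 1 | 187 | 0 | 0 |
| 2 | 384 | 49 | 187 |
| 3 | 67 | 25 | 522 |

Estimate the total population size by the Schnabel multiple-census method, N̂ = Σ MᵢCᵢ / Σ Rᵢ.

Σ MᵢCᵢ = 0·187 + 187·384 + 522·67 = 0 + 71808 + 34974 = 106782
Σ Rᵢ = 0 + 49 + 25 = 74
N̂ = 106782 / 74 = 1443

N = 1443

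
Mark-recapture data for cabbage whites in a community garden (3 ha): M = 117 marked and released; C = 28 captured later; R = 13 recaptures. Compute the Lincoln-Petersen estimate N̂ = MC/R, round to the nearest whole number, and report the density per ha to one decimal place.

density ≈ 84.0 cabbage whites per ha

N̂ = 117·28/13 = 3276/13 = 252
Density = N̂ / area = 252 / 3 = 84.0 per ha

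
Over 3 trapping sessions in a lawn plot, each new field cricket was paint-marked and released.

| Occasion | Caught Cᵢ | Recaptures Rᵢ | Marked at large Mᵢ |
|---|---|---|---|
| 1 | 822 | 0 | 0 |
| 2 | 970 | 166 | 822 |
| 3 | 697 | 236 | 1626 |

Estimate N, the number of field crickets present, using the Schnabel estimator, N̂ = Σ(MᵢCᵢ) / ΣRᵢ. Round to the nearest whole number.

N ≈ 4803

Σ MᵢCᵢ = 0·822 + 822·970 + 1626·697 = 0 + 797340 + 1133322 = 1930662
Σ Rᵢ = 0 + 166 + 236 = 402
N̂ = 1930662 / 402 ≈ 4802.6 → 4803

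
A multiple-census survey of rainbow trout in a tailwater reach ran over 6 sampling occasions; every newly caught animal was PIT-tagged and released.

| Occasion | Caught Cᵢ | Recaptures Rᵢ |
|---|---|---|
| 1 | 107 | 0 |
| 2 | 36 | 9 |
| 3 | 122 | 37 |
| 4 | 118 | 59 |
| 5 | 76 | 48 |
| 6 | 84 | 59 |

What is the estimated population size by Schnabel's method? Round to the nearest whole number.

Marked at large before each occasion: Mᵢ = Σⱼ<ᵢ (Cⱼ − Rⱼ) → M1=0, M2=107, M3=134, M4=219, M5=278, M6=306
Σ MᵢCᵢ = 0·107 + 107·36 + 134·122 + 219·118 + 278·76 + 306·84 = 0 + 3852 + 16348 + 25842 + 21128 + 25704 = 92874
Σ Rᵢ = 0 + 9 + 37 + 59 + 48 + 59 = 212
N̂ = 92874 / 212 ≈ 438.1 → 438

N ≈ 438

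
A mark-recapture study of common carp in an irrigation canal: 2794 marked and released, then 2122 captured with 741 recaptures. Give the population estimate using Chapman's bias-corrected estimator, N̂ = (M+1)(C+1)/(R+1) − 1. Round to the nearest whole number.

N̂ = (2794+1)(2122+1)/(741+1) − 1 = 2795·2123/742 − 1
= 5933785/742 − 1 ≈ 7997.0 − 1 ≈ 7996.0 → 7996

N ≈ 7996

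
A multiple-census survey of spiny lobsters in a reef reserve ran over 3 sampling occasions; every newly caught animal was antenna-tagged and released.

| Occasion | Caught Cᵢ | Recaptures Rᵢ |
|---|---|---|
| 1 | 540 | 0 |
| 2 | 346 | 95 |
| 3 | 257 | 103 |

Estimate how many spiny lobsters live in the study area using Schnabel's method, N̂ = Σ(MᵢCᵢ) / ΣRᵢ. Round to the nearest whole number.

N ≈ 1970

Marked at large before each occasion: Mᵢ = Σⱼ<ᵢ (Cⱼ − Rⱼ) → M1=0, M2=540, M3=791
Σ MᵢCᵢ = 0·540 + 540·346 + 791·257 = 0 + 186840 + 203287 = 390127
Σ Rᵢ = 0 + 95 + 103 = 198
N̂ = 390127 / 198 ≈ 1970.3 → 1970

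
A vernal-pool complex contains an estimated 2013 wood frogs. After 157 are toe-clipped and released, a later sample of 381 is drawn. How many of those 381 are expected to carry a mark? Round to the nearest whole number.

expected recaptures ≈ 30

Expected recaptures E[R] = M·C / N.
E[R] = 157 × 381 / 2013 = 59817 / 2013 ≈ 29.7 → 30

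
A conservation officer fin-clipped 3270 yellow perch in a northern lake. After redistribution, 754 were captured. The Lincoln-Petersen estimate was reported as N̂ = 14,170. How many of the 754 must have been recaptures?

R = 174

From N = M·C/R: R = M·C / N = 3270·754 / 14170 = 2465580 / 14170 = 174.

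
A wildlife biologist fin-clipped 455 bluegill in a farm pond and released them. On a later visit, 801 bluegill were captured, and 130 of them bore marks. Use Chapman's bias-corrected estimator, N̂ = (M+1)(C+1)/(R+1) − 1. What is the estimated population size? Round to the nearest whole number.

N̂ = (455+1)(801+1)/(130+1) − 1 = 456·802/131 − 1
= 365712/131 − 1 ≈ 2791.7 − 1 ≈ 2790.7 → 2791

N ≈ 2791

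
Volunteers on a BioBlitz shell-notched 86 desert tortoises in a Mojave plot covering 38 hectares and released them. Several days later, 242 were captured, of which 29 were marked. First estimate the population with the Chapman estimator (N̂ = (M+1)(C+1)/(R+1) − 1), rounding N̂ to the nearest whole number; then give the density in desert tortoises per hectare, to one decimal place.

N̂ = 87·243/30 − 1 = 21141/30 − 1 ≈ 703.7 → 704
Density = N̂ / area = 704 / 38 ≈ 18.53 → 18.5 per hectare

density ≈ 18.5 desert tortoises per hectare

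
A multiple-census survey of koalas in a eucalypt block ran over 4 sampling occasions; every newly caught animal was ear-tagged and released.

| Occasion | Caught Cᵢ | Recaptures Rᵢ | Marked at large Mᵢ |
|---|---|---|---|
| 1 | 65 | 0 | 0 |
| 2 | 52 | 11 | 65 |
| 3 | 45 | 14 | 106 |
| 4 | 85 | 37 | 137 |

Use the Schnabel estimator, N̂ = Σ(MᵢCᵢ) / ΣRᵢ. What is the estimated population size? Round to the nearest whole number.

Σ MᵢCᵢ = 0·65 + 65·52 + 106·45 + 137·85 = 0 + 3380 + 4770 + 11645 = 19795
Σ Rᵢ = 0 + 11 + 14 + 37 = 62
N̂ = 19795 / 62 ≈ 319.3 → 319

N ≈ 319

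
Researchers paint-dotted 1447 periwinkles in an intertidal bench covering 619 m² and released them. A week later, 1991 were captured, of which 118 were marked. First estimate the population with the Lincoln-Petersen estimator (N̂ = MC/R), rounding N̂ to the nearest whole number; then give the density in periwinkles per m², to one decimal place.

N̂ = 1447·1991/118 = 2880977/118 ≈ 24415.1 → 24415
Density = N̂ / area = 24415 / 619 ≈ 39.44 → 39.4 per m²

density ≈ 39.4 periwinkles per m²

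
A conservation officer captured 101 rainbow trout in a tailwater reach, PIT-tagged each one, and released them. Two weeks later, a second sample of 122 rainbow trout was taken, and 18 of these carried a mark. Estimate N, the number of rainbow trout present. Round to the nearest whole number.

N ≈ 685

If marked individuals mix randomly, R/C ≈ M/N, giving N ≈ M·C/R.
N = (101 × 122) / 18 = 12322 / 18 ≈ 684.6 → 685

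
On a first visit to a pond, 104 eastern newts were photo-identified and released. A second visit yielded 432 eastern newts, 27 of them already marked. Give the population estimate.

N = (104 × 432) / 27 = 44928 / 27 = 1664

N = 1664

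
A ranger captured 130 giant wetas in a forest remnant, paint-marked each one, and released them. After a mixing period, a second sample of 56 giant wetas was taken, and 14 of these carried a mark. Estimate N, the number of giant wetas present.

If marked individuals mix randomly, R/C ≈ M/N, giving N ≈ M·C/R.
N = (130 × 56) / 14 = 7280 / 14 = 520

N = 520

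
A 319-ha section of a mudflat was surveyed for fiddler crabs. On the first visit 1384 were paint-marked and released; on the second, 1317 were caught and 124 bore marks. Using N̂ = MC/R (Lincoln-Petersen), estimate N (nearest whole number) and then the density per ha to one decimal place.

density ≈ 46.1 fiddler crabs per ha

N̂ = 1384·1317/124 = 1822728/124 ≈ 14699.4 → 14699
Density = N̂ / area = 14699 / 319 ≈ 46.08 → 46.1 per ha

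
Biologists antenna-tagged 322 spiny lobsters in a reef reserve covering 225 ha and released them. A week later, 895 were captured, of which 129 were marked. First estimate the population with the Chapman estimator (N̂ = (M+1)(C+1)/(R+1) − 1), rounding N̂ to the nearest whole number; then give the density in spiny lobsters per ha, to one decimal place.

density ≈ 9.9 spiny lobsters per ha

N̂ = 323·896/130 − 1 = 289408/130 − 1 ≈ 2225.2 → 2225
Density = N̂ / area = 2225 / 225 ≈ 9.89 → 9.9 per ha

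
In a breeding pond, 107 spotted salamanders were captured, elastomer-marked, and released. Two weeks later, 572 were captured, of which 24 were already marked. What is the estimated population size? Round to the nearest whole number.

The marked fraction in the recapture sample should equal the marked fraction in the population: 24/572 = 107/N.
N = (107 × 572) / 24 = 61204 / 24 ≈ 2550.2 → 2550

N ≈ 2550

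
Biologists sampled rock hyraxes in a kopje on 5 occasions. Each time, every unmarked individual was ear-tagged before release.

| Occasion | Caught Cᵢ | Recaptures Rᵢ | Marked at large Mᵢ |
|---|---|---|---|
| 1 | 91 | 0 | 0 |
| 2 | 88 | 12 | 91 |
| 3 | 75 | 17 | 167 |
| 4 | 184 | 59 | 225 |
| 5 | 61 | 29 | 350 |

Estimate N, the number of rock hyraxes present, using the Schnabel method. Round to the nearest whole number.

Σ MᵢCᵢ = 0·91 + 91·88 + 167·75 + 225·184 + 350·61 = 0 + 8008 + 12525 + 41400 + 21350 = 83283
Σ Rᵢ = 0 + 12 + 17 + 59 + 29 = 117
N̂ = 83283 / 117 ≈ 711.8 → 712

N ≈ 712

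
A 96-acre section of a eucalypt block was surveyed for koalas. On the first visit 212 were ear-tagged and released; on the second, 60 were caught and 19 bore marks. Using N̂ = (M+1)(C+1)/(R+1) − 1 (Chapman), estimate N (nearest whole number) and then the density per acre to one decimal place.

density ≈ 6.8 koalas per acre

N̂ = 213·61/20 − 1 = 12993/20 − 1 ≈ 648.6 → 649
Density = N̂ / area = 649 / 96 ≈ 6.76 → 6.8 per acre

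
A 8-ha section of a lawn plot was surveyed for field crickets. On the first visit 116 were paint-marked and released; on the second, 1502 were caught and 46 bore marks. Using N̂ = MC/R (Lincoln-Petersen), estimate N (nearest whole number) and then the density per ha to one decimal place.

density ≈ 473.5 field crickets per ha

N̂ = 116·1502/46 = 174232/46 ≈ 3787.7 → 3788
Density = N̂ / area = 3788 / 8 ≈ 473.50 → 473.5 per ha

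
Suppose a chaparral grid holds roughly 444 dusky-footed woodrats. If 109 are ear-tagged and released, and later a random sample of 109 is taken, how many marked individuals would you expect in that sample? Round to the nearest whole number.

expected recaptures ≈ 27

The marked fraction of the population is 109/444, so in a sample of 109 expect C·(M/N) marked.
E[R] = 109 × 109 / 444 = 11881 / 444 ≈ 26.8 → 27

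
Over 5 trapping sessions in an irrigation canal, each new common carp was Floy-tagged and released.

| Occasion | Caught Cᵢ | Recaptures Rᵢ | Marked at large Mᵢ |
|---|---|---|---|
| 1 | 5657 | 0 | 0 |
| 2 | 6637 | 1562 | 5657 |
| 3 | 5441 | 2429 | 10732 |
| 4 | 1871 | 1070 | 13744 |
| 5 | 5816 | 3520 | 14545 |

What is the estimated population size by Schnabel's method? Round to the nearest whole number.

Σ MᵢCᵢ = 0·5657 + 5657·6637 + 10732·5441 + 13744·1871 + 14545·5816 = 0 + 37545509 + 58392812 + 25715024 + 84593720 = 206247065
Σ Rᵢ = 0 + 1562 + 2429 + 1070 + 3520 = 8581
N̂ = 206247065 / 8581 ≈ 24035.3 → 24035

N ≈ 24,035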